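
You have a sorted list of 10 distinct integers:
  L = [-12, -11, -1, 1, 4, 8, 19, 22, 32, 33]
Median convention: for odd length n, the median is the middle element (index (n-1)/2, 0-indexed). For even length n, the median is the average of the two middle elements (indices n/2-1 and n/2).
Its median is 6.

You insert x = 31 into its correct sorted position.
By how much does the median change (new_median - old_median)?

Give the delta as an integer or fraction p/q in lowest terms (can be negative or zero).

Answer: 2

Derivation:
Old median = 6
After inserting x = 31: new sorted = [-12, -11, -1, 1, 4, 8, 19, 22, 31, 32, 33]
New median = 8
Delta = 8 - 6 = 2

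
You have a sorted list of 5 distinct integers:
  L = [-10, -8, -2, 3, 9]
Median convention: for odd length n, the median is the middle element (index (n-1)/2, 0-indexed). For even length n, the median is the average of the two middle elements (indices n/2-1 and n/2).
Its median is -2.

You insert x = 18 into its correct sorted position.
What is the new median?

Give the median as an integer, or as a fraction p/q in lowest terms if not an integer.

Answer: 1/2

Derivation:
Old list (sorted, length 5): [-10, -8, -2, 3, 9]
Old median = -2
Insert x = 18
Old length odd (5). Middle was index 2 = -2.
New length even (6). New median = avg of two middle elements.
x = 18: 5 elements are < x, 0 elements are > x.
New sorted list: [-10, -8, -2, 3, 9, 18]
New median = 1/2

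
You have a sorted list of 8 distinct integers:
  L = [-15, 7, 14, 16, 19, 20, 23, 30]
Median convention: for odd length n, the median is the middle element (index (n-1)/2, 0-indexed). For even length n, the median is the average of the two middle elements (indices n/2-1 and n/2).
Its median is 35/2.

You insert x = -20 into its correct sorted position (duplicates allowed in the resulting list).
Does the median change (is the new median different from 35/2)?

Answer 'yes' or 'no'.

Answer: yes

Derivation:
Old median = 35/2
Insert x = -20
New median = 16
Changed? yes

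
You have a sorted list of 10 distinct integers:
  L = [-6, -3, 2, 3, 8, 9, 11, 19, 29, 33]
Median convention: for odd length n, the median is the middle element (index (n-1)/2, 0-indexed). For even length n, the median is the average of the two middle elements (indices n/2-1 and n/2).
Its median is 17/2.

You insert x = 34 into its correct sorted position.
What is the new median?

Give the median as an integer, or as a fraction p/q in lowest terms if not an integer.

Old list (sorted, length 10): [-6, -3, 2, 3, 8, 9, 11, 19, 29, 33]
Old median = 17/2
Insert x = 34
Old length even (10). Middle pair: indices 4,5 = 8,9.
New length odd (11). New median = single middle element.
x = 34: 10 elements are < x, 0 elements are > x.
New sorted list: [-6, -3, 2, 3, 8, 9, 11, 19, 29, 33, 34]
New median = 9

Answer: 9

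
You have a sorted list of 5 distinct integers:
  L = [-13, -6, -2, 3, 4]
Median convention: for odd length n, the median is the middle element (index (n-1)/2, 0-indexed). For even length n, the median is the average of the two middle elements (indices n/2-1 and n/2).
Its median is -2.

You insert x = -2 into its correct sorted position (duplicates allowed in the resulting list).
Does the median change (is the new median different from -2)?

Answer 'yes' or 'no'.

Answer: no

Derivation:
Old median = -2
Insert x = -2
New median = -2
Changed? no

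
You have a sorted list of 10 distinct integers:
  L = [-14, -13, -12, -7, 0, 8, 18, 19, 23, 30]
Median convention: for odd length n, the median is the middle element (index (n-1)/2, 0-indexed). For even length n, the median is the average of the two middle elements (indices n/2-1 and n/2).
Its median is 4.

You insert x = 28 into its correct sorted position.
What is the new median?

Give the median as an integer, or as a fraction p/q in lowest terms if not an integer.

Answer: 8

Derivation:
Old list (sorted, length 10): [-14, -13, -12, -7, 0, 8, 18, 19, 23, 30]
Old median = 4
Insert x = 28
Old length even (10). Middle pair: indices 4,5 = 0,8.
New length odd (11). New median = single middle element.
x = 28: 9 elements are < x, 1 elements are > x.
New sorted list: [-14, -13, -12, -7, 0, 8, 18, 19, 23, 28, 30]
New median = 8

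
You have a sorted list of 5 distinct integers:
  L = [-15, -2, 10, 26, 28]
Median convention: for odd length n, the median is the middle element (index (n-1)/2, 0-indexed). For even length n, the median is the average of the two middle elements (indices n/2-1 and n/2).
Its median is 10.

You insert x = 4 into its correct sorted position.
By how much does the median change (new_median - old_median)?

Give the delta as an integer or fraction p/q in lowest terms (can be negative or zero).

Old median = 10
After inserting x = 4: new sorted = [-15, -2, 4, 10, 26, 28]
New median = 7
Delta = 7 - 10 = -3

Answer: -3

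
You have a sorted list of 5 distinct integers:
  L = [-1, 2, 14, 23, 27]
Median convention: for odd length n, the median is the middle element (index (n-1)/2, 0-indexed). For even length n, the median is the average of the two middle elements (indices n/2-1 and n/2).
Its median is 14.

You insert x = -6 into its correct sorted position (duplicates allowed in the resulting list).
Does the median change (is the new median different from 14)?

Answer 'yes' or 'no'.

Answer: yes

Derivation:
Old median = 14
Insert x = -6
New median = 8
Changed? yes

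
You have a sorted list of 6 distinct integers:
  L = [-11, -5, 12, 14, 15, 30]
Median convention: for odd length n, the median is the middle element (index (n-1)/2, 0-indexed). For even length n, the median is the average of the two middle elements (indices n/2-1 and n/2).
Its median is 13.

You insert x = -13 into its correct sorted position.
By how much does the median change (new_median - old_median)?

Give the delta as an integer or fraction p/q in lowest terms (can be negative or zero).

Answer: -1

Derivation:
Old median = 13
After inserting x = -13: new sorted = [-13, -11, -5, 12, 14, 15, 30]
New median = 12
Delta = 12 - 13 = -1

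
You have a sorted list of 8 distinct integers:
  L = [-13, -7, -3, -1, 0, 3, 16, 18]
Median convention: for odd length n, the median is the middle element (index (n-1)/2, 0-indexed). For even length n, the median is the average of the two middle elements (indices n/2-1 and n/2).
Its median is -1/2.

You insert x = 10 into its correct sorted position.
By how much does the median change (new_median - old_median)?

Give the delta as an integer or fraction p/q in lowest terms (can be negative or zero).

Answer: 1/2

Derivation:
Old median = -1/2
After inserting x = 10: new sorted = [-13, -7, -3, -1, 0, 3, 10, 16, 18]
New median = 0
Delta = 0 - -1/2 = 1/2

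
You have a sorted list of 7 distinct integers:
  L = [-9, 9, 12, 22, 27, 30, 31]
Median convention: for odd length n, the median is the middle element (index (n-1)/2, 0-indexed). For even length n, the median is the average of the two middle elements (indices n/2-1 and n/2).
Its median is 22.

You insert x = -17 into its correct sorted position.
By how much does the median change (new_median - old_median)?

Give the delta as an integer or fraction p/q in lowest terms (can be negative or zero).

Answer: -5

Derivation:
Old median = 22
After inserting x = -17: new sorted = [-17, -9, 9, 12, 22, 27, 30, 31]
New median = 17
Delta = 17 - 22 = -5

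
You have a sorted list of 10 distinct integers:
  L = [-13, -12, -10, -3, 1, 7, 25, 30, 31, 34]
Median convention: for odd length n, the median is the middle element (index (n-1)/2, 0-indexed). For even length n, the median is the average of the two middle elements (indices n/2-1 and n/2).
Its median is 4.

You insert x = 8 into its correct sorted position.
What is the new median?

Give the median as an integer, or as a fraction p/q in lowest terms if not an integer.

Old list (sorted, length 10): [-13, -12, -10, -3, 1, 7, 25, 30, 31, 34]
Old median = 4
Insert x = 8
Old length even (10). Middle pair: indices 4,5 = 1,7.
New length odd (11). New median = single middle element.
x = 8: 6 elements are < x, 4 elements are > x.
New sorted list: [-13, -12, -10, -3, 1, 7, 8, 25, 30, 31, 34]
New median = 7

Answer: 7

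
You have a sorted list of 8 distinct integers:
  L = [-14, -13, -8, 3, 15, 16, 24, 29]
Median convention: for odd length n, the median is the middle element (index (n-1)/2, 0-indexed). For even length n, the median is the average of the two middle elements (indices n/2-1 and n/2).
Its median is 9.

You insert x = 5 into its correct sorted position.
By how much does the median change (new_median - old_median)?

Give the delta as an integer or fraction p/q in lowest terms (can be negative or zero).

Old median = 9
After inserting x = 5: new sorted = [-14, -13, -8, 3, 5, 15, 16, 24, 29]
New median = 5
Delta = 5 - 9 = -4

Answer: -4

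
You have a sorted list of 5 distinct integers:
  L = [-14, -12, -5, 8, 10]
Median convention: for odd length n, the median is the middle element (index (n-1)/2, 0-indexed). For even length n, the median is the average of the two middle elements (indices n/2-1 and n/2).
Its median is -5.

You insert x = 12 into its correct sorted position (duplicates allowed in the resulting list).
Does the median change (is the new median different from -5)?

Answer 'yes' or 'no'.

Old median = -5
Insert x = 12
New median = 3/2
Changed? yes

Answer: yes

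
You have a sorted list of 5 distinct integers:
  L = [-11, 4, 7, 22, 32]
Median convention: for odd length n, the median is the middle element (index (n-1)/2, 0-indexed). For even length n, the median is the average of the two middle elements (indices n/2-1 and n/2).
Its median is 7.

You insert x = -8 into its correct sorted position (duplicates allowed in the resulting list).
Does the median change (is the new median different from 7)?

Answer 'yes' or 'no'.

Old median = 7
Insert x = -8
New median = 11/2
Changed? yes

Answer: yes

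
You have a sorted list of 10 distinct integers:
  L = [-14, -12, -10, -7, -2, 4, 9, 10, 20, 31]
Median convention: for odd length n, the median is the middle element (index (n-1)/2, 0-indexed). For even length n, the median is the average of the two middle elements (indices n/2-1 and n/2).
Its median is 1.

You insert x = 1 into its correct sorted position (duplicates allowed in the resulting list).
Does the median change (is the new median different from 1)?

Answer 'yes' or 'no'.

Old median = 1
Insert x = 1
New median = 1
Changed? no

Answer: no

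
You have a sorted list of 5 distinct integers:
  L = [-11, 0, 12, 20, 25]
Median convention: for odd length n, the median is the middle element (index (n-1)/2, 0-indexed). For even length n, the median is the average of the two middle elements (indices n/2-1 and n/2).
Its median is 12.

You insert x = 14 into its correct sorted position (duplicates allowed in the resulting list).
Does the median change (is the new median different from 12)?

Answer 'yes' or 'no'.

Old median = 12
Insert x = 14
New median = 13
Changed? yes

Answer: yes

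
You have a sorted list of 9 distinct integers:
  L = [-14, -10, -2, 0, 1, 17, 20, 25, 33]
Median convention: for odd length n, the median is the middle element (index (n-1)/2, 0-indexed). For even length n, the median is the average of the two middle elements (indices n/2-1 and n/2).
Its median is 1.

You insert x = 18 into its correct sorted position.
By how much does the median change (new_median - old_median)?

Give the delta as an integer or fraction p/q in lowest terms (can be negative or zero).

Old median = 1
After inserting x = 18: new sorted = [-14, -10, -2, 0, 1, 17, 18, 20, 25, 33]
New median = 9
Delta = 9 - 1 = 8

Answer: 8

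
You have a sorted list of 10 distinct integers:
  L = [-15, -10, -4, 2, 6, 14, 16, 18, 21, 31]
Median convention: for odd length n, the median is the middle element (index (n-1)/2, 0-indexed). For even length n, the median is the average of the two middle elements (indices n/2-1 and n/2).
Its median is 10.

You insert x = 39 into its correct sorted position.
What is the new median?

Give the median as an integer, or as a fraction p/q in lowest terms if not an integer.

Answer: 14

Derivation:
Old list (sorted, length 10): [-15, -10, -4, 2, 6, 14, 16, 18, 21, 31]
Old median = 10
Insert x = 39
Old length even (10). Middle pair: indices 4,5 = 6,14.
New length odd (11). New median = single middle element.
x = 39: 10 elements are < x, 0 elements are > x.
New sorted list: [-15, -10, -4, 2, 6, 14, 16, 18, 21, 31, 39]
New median = 14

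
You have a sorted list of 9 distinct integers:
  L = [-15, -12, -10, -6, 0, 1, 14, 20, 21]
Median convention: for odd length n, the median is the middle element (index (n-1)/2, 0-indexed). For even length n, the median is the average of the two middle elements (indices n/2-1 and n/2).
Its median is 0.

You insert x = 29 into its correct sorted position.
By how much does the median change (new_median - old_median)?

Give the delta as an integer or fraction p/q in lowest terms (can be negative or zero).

Old median = 0
After inserting x = 29: new sorted = [-15, -12, -10, -6, 0, 1, 14, 20, 21, 29]
New median = 1/2
Delta = 1/2 - 0 = 1/2

Answer: 1/2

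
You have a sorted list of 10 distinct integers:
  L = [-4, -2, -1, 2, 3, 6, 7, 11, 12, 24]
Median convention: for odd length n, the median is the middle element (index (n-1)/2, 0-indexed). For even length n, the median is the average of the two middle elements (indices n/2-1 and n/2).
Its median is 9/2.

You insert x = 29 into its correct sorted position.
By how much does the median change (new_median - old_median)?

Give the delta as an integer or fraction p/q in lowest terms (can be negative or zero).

Old median = 9/2
After inserting x = 29: new sorted = [-4, -2, -1, 2, 3, 6, 7, 11, 12, 24, 29]
New median = 6
Delta = 6 - 9/2 = 3/2

Answer: 3/2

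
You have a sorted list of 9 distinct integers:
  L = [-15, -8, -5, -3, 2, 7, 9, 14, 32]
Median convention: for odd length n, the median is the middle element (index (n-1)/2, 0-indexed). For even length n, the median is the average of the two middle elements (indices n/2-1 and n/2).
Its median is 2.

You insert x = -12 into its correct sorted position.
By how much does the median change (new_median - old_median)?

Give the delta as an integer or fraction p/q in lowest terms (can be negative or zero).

Answer: -5/2

Derivation:
Old median = 2
After inserting x = -12: new sorted = [-15, -12, -8, -5, -3, 2, 7, 9, 14, 32]
New median = -1/2
Delta = -1/2 - 2 = -5/2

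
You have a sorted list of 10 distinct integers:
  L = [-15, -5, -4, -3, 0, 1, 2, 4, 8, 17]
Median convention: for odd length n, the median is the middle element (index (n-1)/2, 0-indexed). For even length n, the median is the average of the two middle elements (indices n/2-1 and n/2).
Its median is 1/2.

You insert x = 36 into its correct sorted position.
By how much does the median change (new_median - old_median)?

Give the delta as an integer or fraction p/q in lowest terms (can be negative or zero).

Answer: 1/2

Derivation:
Old median = 1/2
After inserting x = 36: new sorted = [-15, -5, -4, -3, 0, 1, 2, 4, 8, 17, 36]
New median = 1
Delta = 1 - 1/2 = 1/2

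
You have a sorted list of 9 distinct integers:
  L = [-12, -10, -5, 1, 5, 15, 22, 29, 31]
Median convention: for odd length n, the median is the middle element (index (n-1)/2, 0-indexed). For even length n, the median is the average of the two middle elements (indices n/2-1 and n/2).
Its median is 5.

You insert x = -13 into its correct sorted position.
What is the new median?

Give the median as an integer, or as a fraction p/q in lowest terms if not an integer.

Answer: 3

Derivation:
Old list (sorted, length 9): [-12, -10, -5, 1, 5, 15, 22, 29, 31]
Old median = 5
Insert x = -13
Old length odd (9). Middle was index 4 = 5.
New length even (10). New median = avg of two middle elements.
x = -13: 0 elements are < x, 9 elements are > x.
New sorted list: [-13, -12, -10, -5, 1, 5, 15, 22, 29, 31]
New median = 3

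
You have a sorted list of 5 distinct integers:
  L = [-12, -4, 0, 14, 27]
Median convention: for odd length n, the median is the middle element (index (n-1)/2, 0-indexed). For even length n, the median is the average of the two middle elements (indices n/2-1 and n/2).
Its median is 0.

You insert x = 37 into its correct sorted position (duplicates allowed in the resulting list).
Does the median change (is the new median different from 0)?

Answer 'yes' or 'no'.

Old median = 0
Insert x = 37
New median = 7
Changed? yes

Answer: yes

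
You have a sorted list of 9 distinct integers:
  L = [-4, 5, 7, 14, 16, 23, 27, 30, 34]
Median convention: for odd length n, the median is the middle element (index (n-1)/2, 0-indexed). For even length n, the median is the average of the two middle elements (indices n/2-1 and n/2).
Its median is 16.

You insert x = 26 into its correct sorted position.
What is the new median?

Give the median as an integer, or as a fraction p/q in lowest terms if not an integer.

Old list (sorted, length 9): [-4, 5, 7, 14, 16, 23, 27, 30, 34]
Old median = 16
Insert x = 26
Old length odd (9). Middle was index 4 = 16.
New length even (10). New median = avg of two middle elements.
x = 26: 6 elements are < x, 3 elements are > x.
New sorted list: [-4, 5, 7, 14, 16, 23, 26, 27, 30, 34]
New median = 39/2

Answer: 39/2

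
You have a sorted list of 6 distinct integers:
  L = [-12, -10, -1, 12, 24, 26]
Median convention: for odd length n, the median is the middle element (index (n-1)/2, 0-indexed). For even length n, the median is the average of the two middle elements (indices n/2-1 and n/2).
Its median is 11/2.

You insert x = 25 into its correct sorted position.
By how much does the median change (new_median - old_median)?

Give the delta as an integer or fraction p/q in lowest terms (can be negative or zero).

Answer: 13/2

Derivation:
Old median = 11/2
After inserting x = 25: new sorted = [-12, -10, -1, 12, 24, 25, 26]
New median = 12
Delta = 12 - 11/2 = 13/2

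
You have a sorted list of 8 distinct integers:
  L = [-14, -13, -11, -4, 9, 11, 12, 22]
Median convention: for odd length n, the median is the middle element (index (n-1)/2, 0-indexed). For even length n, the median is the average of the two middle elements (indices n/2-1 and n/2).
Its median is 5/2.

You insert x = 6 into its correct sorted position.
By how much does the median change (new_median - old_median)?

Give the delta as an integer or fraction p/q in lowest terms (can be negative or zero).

Answer: 7/2

Derivation:
Old median = 5/2
After inserting x = 6: new sorted = [-14, -13, -11, -4, 6, 9, 11, 12, 22]
New median = 6
Delta = 6 - 5/2 = 7/2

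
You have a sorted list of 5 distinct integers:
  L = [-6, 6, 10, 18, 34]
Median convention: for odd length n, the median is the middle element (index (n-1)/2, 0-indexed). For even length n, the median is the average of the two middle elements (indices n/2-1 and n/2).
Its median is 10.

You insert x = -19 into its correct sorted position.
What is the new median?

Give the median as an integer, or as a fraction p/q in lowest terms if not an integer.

Answer: 8

Derivation:
Old list (sorted, length 5): [-6, 6, 10, 18, 34]
Old median = 10
Insert x = -19
Old length odd (5). Middle was index 2 = 10.
New length even (6). New median = avg of two middle elements.
x = -19: 0 elements are < x, 5 elements are > x.
New sorted list: [-19, -6, 6, 10, 18, 34]
New median = 8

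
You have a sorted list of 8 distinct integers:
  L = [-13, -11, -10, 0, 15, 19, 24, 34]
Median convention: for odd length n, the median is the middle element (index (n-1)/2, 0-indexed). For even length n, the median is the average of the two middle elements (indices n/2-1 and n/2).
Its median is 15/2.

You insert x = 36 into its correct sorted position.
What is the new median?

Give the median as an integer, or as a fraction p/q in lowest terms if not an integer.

Answer: 15

Derivation:
Old list (sorted, length 8): [-13, -11, -10, 0, 15, 19, 24, 34]
Old median = 15/2
Insert x = 36
Old length even (8). Middle pair: indices 3,4 = 0,15.
New length odd (9). New median = single middle element.
x = 36: 8 elements are < x, 0 elements are > x.
New sorted list: [-13, -11, -10, 0, 15, 19, 24, 34, 36]
New median = 15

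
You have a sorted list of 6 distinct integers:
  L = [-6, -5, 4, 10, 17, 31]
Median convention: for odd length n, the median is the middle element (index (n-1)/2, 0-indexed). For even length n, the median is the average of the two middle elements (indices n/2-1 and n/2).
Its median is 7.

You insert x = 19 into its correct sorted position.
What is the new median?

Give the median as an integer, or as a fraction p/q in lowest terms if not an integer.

Old list (sorted, length 6): [-6, -5, 4, 10, 17, 31]
Old median = 7
Insert x = 19
Old length even (6). Middle pair: indices 2,3 = 4,10.
New length odd (7). New median = single middle element.
x = 19: 5 elements are < x, 1 elements are > x.
New sorted list: [-6, -5, 4, 10, 17, 19, 31]
New median = 10

Answer: 10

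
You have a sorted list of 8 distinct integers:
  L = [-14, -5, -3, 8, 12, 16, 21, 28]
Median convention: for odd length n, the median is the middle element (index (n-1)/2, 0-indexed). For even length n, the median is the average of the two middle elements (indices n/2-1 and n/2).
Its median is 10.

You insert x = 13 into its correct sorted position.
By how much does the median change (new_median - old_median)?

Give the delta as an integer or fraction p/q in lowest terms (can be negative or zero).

Old median = 10
After inserting x = 13: new sorted = [-14, -5, -3, 8, 12, 13, 16, 21, 28]
New median = 12
Delta = 12 - 10 = 2

Answer: 2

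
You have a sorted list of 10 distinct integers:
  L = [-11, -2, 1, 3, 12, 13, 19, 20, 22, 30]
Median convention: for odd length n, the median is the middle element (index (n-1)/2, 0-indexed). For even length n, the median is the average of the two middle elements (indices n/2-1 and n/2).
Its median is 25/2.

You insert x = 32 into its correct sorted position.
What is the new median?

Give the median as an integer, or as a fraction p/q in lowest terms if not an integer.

Answer: 13

Derivation:
Old list (sorted, length 10): [-11, -2, 1, 3, 12, 13, 19, 20, 22, 30]
Old median = 25/2
Insert x = 32
Old length even (10). Middle pair: indices 4,5 = 12,13.
New length odd (11). New median = single middle element.
x = 32: 10 elements are < x, 0 elements are > x.
New sorted list: [-11, -2, 1, 3, 12, 13, 19, 20, 22, 30, 32]
New median = 13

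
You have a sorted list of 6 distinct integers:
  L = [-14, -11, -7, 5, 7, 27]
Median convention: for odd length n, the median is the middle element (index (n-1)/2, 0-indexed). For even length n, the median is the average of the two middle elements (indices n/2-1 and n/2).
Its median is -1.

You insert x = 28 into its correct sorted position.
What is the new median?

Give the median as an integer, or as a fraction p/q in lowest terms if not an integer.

Answer: 5

Derivation:
Old list (sorted, length 6): [-14, -11, -7, 5, 7, 27]
Old median = -1
Insert x = 28
Old length even (6). Middle pair: indices 2,3 = -7,5.
New length odd (7). New median = single middle element.
x = 28: 6 elements are < x, 0 elements are > x.
New sorted list: [-14, -11, -7, 5, 7, 27, 28]
New median = 5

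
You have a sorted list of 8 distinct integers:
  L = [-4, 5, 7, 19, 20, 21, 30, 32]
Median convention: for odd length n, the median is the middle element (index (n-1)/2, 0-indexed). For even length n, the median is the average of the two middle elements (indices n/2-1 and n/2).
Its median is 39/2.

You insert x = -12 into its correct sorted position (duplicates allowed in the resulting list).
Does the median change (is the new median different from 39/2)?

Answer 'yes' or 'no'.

Old median = 39/2
Insert x = -12
New median = 19
Changed? yes

Answer: yes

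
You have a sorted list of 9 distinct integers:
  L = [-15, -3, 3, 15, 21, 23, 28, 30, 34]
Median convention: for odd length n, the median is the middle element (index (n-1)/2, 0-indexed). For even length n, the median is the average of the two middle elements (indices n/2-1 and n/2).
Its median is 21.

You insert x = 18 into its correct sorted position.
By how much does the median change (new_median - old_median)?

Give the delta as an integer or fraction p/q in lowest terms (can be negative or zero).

Old median = 21
After inserting x = 18: new sorted = [-15, -3, 3, 15, 18, 21, 23, 28, 30, 34]
New median = 39/2
Delta = 39/2 - 21 = -3/2

Answer: -3/2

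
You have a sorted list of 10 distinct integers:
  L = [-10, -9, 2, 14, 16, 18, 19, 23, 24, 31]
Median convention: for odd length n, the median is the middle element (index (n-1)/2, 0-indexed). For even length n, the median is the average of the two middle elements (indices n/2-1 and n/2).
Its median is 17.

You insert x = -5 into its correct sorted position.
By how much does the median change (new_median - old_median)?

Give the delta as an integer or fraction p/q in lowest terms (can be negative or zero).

Answer: -1

Derivation:
Old median = 17
After inserting x = -5: new sorted = [-10, -9, -5, 2, 14, 16, 18, 19, 23, 24, 31]
New median = 16
Delta = 16 - 17 = -1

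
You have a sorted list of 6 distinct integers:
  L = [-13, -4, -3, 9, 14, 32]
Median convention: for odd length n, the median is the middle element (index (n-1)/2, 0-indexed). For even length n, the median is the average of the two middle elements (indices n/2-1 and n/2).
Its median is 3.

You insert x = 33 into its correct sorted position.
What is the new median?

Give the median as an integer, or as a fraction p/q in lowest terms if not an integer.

Old list (sorted, length 6): [-13, -4, -3, 9, 14, 32]
Old median = 3
Insert x = 33
Old length even (6). Middle pair: indices 2,3 = -3,9.
New length odd (7). New median = single middle element.
x = 33: 6 elements are < x, 0 elements are > x.
New sorted list: [-13, -4, -3, 9, 14, 32, 33]
New median = 9

Answer: 9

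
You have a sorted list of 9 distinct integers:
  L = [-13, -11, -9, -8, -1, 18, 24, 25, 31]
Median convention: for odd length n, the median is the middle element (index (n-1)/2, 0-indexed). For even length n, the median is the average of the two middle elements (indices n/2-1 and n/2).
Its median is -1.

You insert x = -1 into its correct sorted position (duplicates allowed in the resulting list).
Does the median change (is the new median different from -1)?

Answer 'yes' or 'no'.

Answer: no

Derivation:
Old median = -1
Insert x = -1
New median = -1
Changed? no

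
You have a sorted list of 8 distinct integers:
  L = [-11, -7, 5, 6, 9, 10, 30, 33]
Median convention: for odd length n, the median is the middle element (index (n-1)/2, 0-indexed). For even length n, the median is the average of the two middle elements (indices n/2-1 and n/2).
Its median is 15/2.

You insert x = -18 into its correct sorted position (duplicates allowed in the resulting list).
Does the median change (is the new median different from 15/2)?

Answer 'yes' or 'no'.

Old median = 15/2
Insert x = -18
New median = 6
Changed? yes

Answer: yes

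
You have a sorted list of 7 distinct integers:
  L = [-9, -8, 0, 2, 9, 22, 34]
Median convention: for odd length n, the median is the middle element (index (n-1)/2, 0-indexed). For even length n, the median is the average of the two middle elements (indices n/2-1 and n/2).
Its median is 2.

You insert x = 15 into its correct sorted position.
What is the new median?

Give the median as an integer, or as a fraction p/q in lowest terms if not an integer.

Old list (sorted, length 7): [-9, -8, 0, 2, 9, 22, 34]
Old median = 2
Insert x = 15
Old length odd (7). Middle was index 3 = 2.
New length even (8). New median = avg of two middle elements.
x = 15: 5 elements are < x, 2 elements are > x.
New sorted list: [-9, -8, 0, 2, 9, 15, 22, 34]
New median = 11/2

Answer: 11/2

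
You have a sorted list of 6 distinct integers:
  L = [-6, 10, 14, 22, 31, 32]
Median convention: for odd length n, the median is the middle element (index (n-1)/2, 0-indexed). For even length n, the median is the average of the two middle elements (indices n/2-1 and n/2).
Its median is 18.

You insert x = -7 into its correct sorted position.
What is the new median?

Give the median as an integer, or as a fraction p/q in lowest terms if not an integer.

Answer: 14

Derivation:
Old list (sorted, length 6): [-6, 10, 14, 22, 31, 32]
Old median = 18
Insert x = -7
Old length even (6). Middle pair: indices 2,3 = 14,22.
New length odd (7). New median = single middle element.
x = -7: 0 elements are < x, 6 elements are > x.
New sorted list: [-7, -6, 10, 14, 22, 31, 32]
New median = 14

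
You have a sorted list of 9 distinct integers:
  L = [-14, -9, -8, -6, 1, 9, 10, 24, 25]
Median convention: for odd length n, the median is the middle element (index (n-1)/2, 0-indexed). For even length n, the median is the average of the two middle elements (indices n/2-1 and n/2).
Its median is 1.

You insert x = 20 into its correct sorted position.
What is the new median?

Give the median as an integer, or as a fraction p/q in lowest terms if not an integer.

Old list (sorted, length 9): [-14, -9, -8, -6, 1, 9, 10, 24, 25]
Old median = 1
Insert x = 20
Old length odd (9). Middle was index 4 = 1.
New length even (10). New median = avg of two middle elements.
x = 20: 7 elements are < x, 2 elements are > x.
New sorted list: [-14, -9, -8, -6, 1, 9, 10, 20, 24, 25]
New median = 5

Answer: 5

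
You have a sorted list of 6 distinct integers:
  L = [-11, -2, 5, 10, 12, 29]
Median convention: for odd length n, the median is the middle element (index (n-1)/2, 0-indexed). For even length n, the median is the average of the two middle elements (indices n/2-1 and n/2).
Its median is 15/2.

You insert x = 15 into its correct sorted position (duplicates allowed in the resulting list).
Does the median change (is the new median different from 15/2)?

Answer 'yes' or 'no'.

Old median = 15/2
Insert x = 15
New median = 10
Changed? yes

Answer: yes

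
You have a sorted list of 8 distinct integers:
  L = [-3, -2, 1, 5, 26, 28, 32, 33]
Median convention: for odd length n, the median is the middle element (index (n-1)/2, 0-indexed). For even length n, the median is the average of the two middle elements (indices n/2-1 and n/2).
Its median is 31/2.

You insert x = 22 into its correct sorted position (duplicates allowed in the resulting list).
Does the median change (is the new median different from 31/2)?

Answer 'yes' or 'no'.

Old median = 31/2
Insert x = 22
New median = 22
Changed? yes

Answer: yes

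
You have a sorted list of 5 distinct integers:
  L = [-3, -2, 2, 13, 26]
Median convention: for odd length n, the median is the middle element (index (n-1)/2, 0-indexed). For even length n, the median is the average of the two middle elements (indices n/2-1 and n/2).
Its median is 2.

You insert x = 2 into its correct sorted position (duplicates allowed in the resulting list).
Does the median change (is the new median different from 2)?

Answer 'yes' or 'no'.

Answer: no

Derivation:
Old median = 2
Insert x = 2
New median = 2
Changed? no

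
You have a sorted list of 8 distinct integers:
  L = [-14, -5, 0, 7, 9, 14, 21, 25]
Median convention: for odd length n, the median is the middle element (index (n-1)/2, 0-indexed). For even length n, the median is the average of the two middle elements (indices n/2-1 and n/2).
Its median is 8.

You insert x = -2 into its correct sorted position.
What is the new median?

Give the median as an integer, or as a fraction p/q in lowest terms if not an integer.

Old list (sorted, length 8): [-14, -5, 0, 7, 9, 14, 21, 25]
Old median = 8
Insert x = -2
Old length even (8). Middle pair: indices 3,4 = 7,9.
New length odd (9). New median = single middle element.
x = -2: 2 elements are < x, 6 elements are > x.
New sorted list: [-14, -5, -2, 0, 7, 9, 14, 21, 25]
New median = 7

Answer: 7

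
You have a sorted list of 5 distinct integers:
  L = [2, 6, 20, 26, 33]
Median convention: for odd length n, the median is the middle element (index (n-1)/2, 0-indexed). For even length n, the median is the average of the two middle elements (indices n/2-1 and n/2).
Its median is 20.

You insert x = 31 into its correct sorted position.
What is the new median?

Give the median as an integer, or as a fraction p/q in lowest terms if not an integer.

Old list (sorted, length 5): [2, 6, 20, 26, 33]
Old median = 20
Insert x = 31
Old length odd (5). Middle was index 2 = 20.
New length even (6). New median = avg of two middle elements.
x = 31: 4 elements are < x, 1 elements are > x.
New sorted list: [2, 6, 20, 26, 31, 33]
New median = 23

Answer: 23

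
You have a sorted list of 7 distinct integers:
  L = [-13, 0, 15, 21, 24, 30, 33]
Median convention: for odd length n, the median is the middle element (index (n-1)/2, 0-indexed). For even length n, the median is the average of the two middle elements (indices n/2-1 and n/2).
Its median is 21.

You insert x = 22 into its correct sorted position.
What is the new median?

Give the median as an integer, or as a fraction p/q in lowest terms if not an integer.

Answer: 43/2

Derivation:
Old list (sorted, length 7): [-13, 0, 15, 21, 24, 30, 33]
Old median = 21
Insert x = 22
Old length odd (7). Middle was index 3 = 21.
New length even (8). New median = avg of two middle elements.
x = 22: 4 elements are < x, 3 elements are > x.
New sorted list: [-13, 0, 15, 21, 22, 24, 30, 33]
New median = 43/2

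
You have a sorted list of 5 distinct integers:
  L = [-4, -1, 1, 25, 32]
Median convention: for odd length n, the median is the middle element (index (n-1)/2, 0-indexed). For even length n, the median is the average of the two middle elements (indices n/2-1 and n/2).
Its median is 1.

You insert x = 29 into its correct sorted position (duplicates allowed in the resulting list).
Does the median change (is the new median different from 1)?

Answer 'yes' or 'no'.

Answer: yes

Derivation:
Old median = 1
Insert x = 29
New median = 13
Changed? yes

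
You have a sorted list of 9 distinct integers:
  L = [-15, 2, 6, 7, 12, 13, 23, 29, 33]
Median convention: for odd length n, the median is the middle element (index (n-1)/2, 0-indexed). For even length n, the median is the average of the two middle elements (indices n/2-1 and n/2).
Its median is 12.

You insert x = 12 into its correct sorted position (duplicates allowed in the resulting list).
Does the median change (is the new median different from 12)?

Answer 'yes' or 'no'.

Answer: no

Derivation:
Old median = 12
Insert x = 12
New median = 12
Changed? no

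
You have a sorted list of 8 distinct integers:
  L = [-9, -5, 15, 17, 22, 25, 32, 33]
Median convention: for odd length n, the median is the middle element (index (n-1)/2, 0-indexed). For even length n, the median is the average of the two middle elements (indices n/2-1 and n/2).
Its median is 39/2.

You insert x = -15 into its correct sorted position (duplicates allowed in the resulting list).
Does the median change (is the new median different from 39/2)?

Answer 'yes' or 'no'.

Old median = 39/2
Insert x = -15
New median = 17
Changed? yes

Answer: yes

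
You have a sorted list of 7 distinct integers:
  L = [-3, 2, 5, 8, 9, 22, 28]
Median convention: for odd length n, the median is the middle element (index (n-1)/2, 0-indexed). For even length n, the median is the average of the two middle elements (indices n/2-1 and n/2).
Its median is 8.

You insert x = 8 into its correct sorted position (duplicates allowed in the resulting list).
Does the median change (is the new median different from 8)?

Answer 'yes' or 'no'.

Answer: no

Derivation:
Old median = 8
Insert x = 8
New median = 8
Changed? no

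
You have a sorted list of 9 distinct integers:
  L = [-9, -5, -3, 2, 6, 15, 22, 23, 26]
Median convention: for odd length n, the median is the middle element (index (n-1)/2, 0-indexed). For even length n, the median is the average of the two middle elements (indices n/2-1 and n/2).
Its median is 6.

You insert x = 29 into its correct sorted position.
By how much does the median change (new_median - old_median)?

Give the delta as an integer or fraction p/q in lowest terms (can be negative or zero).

Old median = 6
After inserting x = 29: new sorted = [-9, -5, -3, 2, 6, 15, 22, 23, 26, 29]
New median = 21/2
Delta = 21/2 - 6 = 9/2

Answer: 9/2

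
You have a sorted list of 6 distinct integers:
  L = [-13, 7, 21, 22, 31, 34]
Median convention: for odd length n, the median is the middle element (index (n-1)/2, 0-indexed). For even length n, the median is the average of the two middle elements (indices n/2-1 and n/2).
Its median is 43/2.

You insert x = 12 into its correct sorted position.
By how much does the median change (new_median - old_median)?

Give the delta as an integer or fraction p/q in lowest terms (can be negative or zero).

Old median = 43/2
After inserting x = 12: new sorted = [-13, 7, 12, 21, 22, 31, 34]
New median = 21
Delta = 21 - 43/2 = -1/2

Answer: -1/2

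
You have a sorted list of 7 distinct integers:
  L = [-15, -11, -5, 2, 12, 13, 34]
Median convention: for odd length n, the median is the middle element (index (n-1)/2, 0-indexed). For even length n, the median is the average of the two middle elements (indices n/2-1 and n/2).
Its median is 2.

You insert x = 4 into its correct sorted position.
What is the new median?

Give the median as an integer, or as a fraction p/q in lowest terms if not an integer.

Answer: 3

Derivation:
Old list (sorted, length 7): [-15, -11, -5, 2, 12, 13, 34]
Old median = 2
Insert x = 4
Old length odd (7). Middle was index 3 = 2.
New length even (8). New median = avg of two middle elements.
x = 4: 4 elements are < x, 3 elements are > x.
New sorted list: [-15, -11, -5, 2, 4, 12, 13, 34]
New median = 3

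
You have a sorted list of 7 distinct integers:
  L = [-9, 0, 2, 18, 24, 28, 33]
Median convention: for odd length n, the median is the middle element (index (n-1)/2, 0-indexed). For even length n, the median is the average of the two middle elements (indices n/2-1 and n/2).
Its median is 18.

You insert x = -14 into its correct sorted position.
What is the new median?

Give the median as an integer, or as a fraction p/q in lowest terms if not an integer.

Answer: 10

Derivation:
Old list (sorted, length 7): [-9, 0, 2, 18, 24, 28, 33]
Old median = 18
Insert x = -14
Old length odd (7). Middle was index 3 = 18.
New length even (8). New median = avg of two middle elements.
x = -14: 0 elements are < x, 7 elements are > x.
New sorted list: [-14, -9, 0, 2, 18, 24, 28, 33]
New median = 10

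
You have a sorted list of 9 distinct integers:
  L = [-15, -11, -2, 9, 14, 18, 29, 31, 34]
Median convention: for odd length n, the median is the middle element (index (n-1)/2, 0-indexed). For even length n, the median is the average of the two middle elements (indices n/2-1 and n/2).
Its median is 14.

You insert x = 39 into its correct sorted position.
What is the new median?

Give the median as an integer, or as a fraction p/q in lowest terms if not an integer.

Old list (sorted, length 9): [-15, -11, -2, 9, 14, 18, 29, 31, 34]
Old median = 14
Insert x = 39
Old length odd (9). Middle was index 4 = 14.
New length even (10). New median = avg of two middle elements.
x = 39: 9 elements are < x, 0 elements are > x.
New sorted list: [-15, -11, -2, 9, 14, 18, 29, 31, 34, 39]
New median = 16

Answer: 16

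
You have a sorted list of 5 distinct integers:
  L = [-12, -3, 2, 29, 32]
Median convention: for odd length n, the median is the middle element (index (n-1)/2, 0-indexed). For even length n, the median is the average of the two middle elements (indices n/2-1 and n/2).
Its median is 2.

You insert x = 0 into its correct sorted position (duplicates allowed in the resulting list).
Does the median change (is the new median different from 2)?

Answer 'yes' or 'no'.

Answer: yes

Derivation:
Old median = 2
Insert x = 0
New median = 1
Changed? yes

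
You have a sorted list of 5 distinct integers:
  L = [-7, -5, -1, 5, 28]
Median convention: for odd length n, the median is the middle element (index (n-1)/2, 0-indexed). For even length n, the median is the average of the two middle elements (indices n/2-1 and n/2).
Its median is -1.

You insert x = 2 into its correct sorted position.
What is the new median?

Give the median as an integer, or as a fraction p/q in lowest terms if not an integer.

Old list (sorted, length 5): [-7, -5, -1, 5, 28]
Old median = -1
Insert x = 2
Old length odd (5). Middle was index 2 = -1.
New length even (6). New median = avg of two middle elements.
x = 2: 3 elements are < x, 2 elements are > x.
New sorted list: [-7, -5, -1, 2, 5, 28]
New median = 1/2

Answer: 1/2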